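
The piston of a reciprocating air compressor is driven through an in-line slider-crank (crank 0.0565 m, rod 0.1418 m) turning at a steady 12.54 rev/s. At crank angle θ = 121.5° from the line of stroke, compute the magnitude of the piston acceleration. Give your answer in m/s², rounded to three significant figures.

ω = 2π·12.5 = 78.79 rad/s
x(θ) = r cosθ + √(L² − r² sin²θ); with ω constant, a = ω²·d²x/dθ².
d²x/dθ² = −r cosθ − r²(cos2θ)/√u − r⁴ sin²2θ/(4u^{3/2}),  u = L² − r² sin²θ = 0.0177865 m².
Substituting r = 0.0565 m, L = 0.1418 m, θ = 121.5°: d²x/dθ² = +0.039535 m.
a = ω²·d²x/dθ² = (78.79)²·(+0.039535) = +245.44 m/s²;  |a| = 245.44 m/s².

245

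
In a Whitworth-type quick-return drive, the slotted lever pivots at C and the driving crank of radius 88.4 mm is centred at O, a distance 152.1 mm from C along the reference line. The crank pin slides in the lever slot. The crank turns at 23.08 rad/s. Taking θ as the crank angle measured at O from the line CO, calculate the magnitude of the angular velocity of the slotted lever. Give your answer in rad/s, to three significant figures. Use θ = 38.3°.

ω = 23.08 rad/s
Crank pin A relative to C: A = (d + r cosθ, r sinθ); lever angle φ = atan2(r sinθ, d + r cosθ).
Differentiating tanφ: φ̇ = rω(d cosθ + r)/(d² + r² + 2dr cosθ).
d² + r² + 2dr cosθ = |CA|² = 0.0520526 m²;  d cosθ + r = +0.20776 m.
|ω_lever| = |0.0884·23.08·+0.20776| / 0.0520526 = 8.1436 rad/s.

8.14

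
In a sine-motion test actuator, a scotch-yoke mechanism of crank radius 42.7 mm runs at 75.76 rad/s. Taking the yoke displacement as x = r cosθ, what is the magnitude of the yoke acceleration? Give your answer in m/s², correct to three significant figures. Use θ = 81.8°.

35.0

ω = 75.76 rad/s
x = r cosθ ⇒ ẍ = −rω² cosθ (ω constant).
|a| = rω²|cosθ| = 0.0427·(75.76)²·|cos 81.8°| = 34.955 m/s².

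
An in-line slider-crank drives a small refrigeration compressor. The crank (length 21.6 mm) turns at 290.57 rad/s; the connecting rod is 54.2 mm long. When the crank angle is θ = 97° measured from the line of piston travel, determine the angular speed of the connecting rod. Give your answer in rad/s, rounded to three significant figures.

ω = 290.6 rad/s
The rod makes angle φ with the slider axis where L sinφ = r sinθ; differentiating, L cosφ·φ̇ = r ω cosθ.
L cosφ = √(L² − r² sin²θ) = 0.04978 m.
|ω_rod| = r ω |cosθ| / √(L² − r² sin²θ) = 0.0216·290.6·0.12187/0.04978 = 15.366 rad/s.

15.4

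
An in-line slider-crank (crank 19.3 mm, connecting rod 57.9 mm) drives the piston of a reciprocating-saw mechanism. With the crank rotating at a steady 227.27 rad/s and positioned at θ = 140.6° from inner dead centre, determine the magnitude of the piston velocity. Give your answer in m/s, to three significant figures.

ω = 227.3 rad/s
For an in-line slider-crank, x = r cosθ + √(L² − r² sin²θ), so v = −rω sinθ·[1 + r cosθ/√(L² − r² sin²θ)].
With r = 0.0193 m, L = 0.0579 m, θ = 140.6°: √(L² − r² sin²θ) = 0.056589 m.
v = −0.0193·227.3·0.63473·[1 + 0.0193·-0.77273/0.056589] = -2.0504 m/s.
|v| = 2.0504 m/s.

2.05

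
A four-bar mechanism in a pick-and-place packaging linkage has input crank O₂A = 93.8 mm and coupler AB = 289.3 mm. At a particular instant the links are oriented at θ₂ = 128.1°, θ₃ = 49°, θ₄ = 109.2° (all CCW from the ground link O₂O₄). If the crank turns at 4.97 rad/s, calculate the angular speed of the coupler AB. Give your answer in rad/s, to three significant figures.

ω₂ = 4.97 rad/s
Differentiating the loop-closure r₂e^{iθ₂}+r₃e^{iθ₃}=r₁+r₄e^{iθ₄} gives r₂ω₂e^{iθ₂}+r₃ω₃e^{iθ₃}=r₄ω₄e^{iθ₄}.
Eliminating the other unknown: ω₃ = r₂ω₂ sin(θ₄−θ₂) / [r₃ sin(θ₃−θ₄)].
Numerator sine = -0.32392; denominator sine = -0.86777.
Result = 0.0938·4.97·(-0.32392) / (0.2893·(-0.86777)) = +0.60151 rad/s; magnitude 0.60151 rad/s.

0.602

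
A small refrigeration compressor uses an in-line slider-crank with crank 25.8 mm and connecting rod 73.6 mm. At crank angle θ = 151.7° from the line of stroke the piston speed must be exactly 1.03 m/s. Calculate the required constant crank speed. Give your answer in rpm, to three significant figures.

1170

For an in-line slider-crank, |v_piston| = rω|sinθ|·[1 + r cosθ/√(L² − r² sin²θ)].
With r = 0.0258 m, L = 0.0736 m, θ = 151.7°: the bracketed kinematic factor |dx/dθ| = 0.008403 m.
ω = v/|dx/dθ| = 1.03/0.008403 = 122.57 rad/s.
N = 60ω/(2π) = 1170.5 rpm.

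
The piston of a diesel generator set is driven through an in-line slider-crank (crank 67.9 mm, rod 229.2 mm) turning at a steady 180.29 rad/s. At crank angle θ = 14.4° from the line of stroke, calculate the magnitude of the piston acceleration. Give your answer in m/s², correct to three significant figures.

2720

ω = 180.3 rad/s
x(θ) = r cosθ + √(L² − r² sin²θ); with ω constant, a = ω²·d²x/dθ².
d²x/dθ² = −r cosθ − r²(cos2θ)/√u − r⁴ sin²2θ/(4u^{3/2}),  u = L² − r² sin²θ = 0.0522475 m².
Substituting r = 0.0679 m, L = 0.2292 m, θ = 14.4°: d²x/dθ² = -0.083545 m.
a = ω²·d²x/dθ² = (180.3)²·(-0.083545) = -2715.6 m/s²;  |a| = 2715.6 m/s².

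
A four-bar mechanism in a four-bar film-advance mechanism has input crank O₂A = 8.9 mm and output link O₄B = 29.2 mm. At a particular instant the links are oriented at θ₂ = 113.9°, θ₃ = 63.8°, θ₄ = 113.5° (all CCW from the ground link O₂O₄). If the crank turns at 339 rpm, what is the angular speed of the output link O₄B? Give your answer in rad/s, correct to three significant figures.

10.9

ω₂ = 35.5 rad/s (from 339 rpm).
Differentiating the loop-closure r₂e^{iθ₂}+r₃e^{iθ₃}=r₁+r₄e^{iθ₄} gives r₂ω₂e^{iθ₂}+r₃ω₃e^{iθ₃}=r₄ω₄e^{iθ₄}.
Eliminating the other unknown: ω₄ = r₂ω₂ sin(θ₂−θ₃) / [r₄ sin(θ₄−θ₃)].
Numerator sine = +0.76717; denominator sine = +0.76267.
Result = 0.0089·35.5·(+0.76717) / (0.0292·(+0.76267)) = +10.884 rad/s; magnitude 10.884 rad/s.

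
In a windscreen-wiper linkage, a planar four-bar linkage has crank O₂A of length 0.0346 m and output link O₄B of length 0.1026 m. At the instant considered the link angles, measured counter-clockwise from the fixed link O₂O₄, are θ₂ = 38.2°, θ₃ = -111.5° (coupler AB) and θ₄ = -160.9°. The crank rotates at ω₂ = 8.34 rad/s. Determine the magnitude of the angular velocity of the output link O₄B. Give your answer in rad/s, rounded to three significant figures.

ω₂ = 8.34 rad/s
Differentiating the loop-closure r₂e^{iθ₂}+r₃e^{iθ₃}=r₁+r₄e^{iθ₄} gives r₂ω₂e^{iθ₂}+r₃ω₃e^{iθ₃}=r₄ω₄e^{iθ₄}.
Eliminating the other unknown: ω₄ = r₂ω₂ sin(θ₂−θ₃) / [r₄ sin(θ₄−θ₃)].
Numerator sine = +0.50453; denominator sine = -0.75927.
Result = 0.0346·8.34·(+0.50453) / (0.1026·(-0.75927)) = -1.8689 rad/s; magnitude 1.8689 rad/s.

1.87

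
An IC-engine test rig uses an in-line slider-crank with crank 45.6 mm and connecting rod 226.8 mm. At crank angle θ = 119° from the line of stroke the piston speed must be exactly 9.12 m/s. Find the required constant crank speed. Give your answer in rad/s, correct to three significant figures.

For an in-line slider-crank, |v_piston| = rω|sinθ|·[1 + r cosθ/√(L² − r² sin²θ)].
With r = 0.0456 m, L = 0.2268 m, θ = 119°: the bracketed kinematic factor |dx/dθ| = 0.035934 m.
ω = v/|dx/dθ| = 9.12/0.035934 = 253.8 rad/s.

254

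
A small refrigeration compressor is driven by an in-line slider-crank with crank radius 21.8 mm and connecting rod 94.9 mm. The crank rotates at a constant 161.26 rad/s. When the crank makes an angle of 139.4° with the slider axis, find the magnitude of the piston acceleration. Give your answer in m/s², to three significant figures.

409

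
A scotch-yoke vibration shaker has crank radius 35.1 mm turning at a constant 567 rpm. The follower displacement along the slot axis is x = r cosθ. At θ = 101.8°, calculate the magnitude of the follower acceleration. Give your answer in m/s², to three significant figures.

ω = 59.38 rad/s (from 567 rpm).
x = r cosθ ⇒ ẍ = −rω² cosθ (ω constant).
|a| = rω²|cosθ| = 0.0351·(59.38)²·|cos 101.8°| = 25.306 m/s².

25.3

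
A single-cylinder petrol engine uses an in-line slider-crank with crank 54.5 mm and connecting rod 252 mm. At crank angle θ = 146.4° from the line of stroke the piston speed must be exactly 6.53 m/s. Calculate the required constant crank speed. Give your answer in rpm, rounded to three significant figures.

2530

For an in-line slider-crank, |v_piston| = rω|sinθ|·[1 + r cosθ/√(L² − r² sin²θ)].
With r = 0.0545 m, L = 0.252 m, θ = 146.4°: the bracketed kinematic factor |dx/dθ| = 0.024688 m.
ω = v/|dx/dθ| = 6.53/0.024688 = 264.5 rad/s.
N = 60ω/(2π) = 2525.8 rpm.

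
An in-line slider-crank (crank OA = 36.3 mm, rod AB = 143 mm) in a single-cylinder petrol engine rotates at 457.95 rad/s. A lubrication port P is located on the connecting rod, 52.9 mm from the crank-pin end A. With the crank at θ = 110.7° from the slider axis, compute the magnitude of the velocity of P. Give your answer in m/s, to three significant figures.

ω = 457.9 rad/s.  Crank-pin speed |V_A| = rω = 16.624 m/s, perpendicular to OA.
Rod angle: sinφ = −(r/L) sinθ ⇒ φ = -13.737°; ω_rod = −rω cosθ/√(L²−r²sin²θ) = +42.301 rad/s.
V_P = V_A + ω_rod × AP, with AP = 0.0529 m along the rod.
Components: V_Px = −rω sinθ − a·ω_rod·sinφ = -15.019 m/s;  V_Py = rω cosθ + a·ω_rod·cosφ = -3.7023 m/s.
|V_P| = √(V_Px² + V_Py²) = 15.469 m/s.

15.5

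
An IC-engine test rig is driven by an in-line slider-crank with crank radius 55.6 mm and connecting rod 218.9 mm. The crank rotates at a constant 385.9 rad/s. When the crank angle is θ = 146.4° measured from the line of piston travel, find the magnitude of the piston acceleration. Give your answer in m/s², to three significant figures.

6040

ω = 385.9 rad/s
x(θ) = r cosθ + √(L² − r² sin²θ); with ω constant, a = ω²·d²x/dθ².
d²x/dθ² = −r cosθ − r²(cos2θ)/√u − r⁴ sin²2θ/(4u^{3/2}),  u = L² − r² sin²θ = 0.0469705 m².
Substituting r = 0.0556 m, L = 0.2189 m, θ = 146.4°: d²x/dθ² = +0.040584 m.
a = ω²·d²x/dθ² = (385.9)²·(+0.040584) = +6043.6 m/s²;  |a| = 6043.6 m/s².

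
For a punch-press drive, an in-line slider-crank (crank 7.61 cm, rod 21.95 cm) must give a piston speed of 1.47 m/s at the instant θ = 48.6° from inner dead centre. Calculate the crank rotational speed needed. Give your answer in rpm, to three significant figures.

For an in-line slider-crank, |v_piston| = rω|sinθ|·[1 + r cosθ/√(L² − r² sin²θ)].
With r = 0.0761 m, L = 0.2195 m, θ = 48.6°: the bracketed kinematic factor |dx/dθ| = 0.070638 m.
ω = v/|dx/dθ| = 1.47/0.070638 = 20.81 rad/s.
N = 60ω/(2π) = 198.73 rpm.

199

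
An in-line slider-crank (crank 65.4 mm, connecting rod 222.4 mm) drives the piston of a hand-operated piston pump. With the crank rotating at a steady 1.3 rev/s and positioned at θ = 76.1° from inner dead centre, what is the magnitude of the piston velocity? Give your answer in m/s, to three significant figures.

0.557

ω = 2π·1.3 = 8.168 rad/s
For an in-line slider-crank, x = r cosθ + √(L² − r² sin²θ), so v = −rω sinθ·[1 + r cosθ/√(L² − r² sin²θ)].
With r = 0.0654 m, L = 0.2224 m, θ = 76.1°: √(L² − r² sin²θ) = 0.21315 m.
v = −0.0654·8.168·0.97072·[1 + 0.0654·0.24023/0.21315] = -0.55678 m/s.
|v| = 0.55678 m/s.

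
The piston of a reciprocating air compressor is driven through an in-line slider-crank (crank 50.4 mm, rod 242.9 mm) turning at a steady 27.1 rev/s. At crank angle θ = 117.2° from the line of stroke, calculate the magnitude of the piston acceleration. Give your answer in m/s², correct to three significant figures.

ω = 2π·27.1 = 170.3 rad/s
x(θ) = r cosθ + √(L² − r² sin²θ); with ω constant, a = ω²·d²x/dθ².
d²x/dθ² = −r cosθ − r²(cos2θ)/√u − r⁴ sin²2θ/(4u^{3/2}),  u = L² − r² sin²θ = 0.056991 m².
Substituting r = 0.0504 m, L = 0.2429 m, θ = 117.2°: d²x/dθ² = +0.029153 m.
a = ω²·d²x/dθ² = (170.3)²·(+0.029153) = +845.25 m/s²;  |a| = 845.25 m/s².

845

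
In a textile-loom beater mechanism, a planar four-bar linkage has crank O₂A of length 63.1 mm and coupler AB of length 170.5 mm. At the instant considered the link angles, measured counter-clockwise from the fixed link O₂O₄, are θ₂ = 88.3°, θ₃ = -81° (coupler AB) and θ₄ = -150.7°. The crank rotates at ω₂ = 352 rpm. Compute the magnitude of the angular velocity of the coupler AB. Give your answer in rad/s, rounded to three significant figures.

12.5

ω₂ = 36.86 rad/s (from 352 rpm).
Differentiating the loop-closure r₂e^{iθ₂}+r₃e^{iθ₃}=r₁+r₄e^{iθ₄} gives r₂ω₂e^{iθ₂}+r₃ω₃e^{iθ₃}=r₄ω₄e^{iθ₄}.
Eliminating the other unknown: ω₃ = r₂ω₂ sin(θ₄−θ₂) / [r₃ sin(θ₃−θ₄)].
Numerator sine = +0.85717; denominator sine = +0.93789.
Result = 0.0631·36.86·(+0.85717) / (0.1705·(+0.93789)) = +12.468 rad/s; magnitude 12.468 rad/s.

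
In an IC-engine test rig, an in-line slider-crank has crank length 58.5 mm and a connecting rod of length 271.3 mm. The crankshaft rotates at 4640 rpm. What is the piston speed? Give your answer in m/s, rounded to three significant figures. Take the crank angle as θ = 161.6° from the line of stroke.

ω = 2π·4640/60 = 485.9 rad/s
For an in-line slider-crank, x = r cosθ + √(L² − r² sin²θ), so v = −rω sinθ·[1 + r cosθ/√(L² − r² sin²θ)].
With r = 0.0585 m, L = 0.2713 m, θ = 161.6°: √(L² − r² sin²θ) = 0.27067 m.
v = −0.0585·485.9·0.31565·[1 + 0.0585·-0.94888/0.27067] = -7.1323 m/s.
|v| = 7.1323 m/s.

7.13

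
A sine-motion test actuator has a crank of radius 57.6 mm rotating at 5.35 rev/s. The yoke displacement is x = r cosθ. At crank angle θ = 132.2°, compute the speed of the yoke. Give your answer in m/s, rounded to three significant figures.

ω = 33.62 rad/s (from 5.35 rev/s).
x = r cosθ ⇒ ẋ = −rω sinθ.
|v| = rω|sinθ| = 0.0576·33.62·|sin 132.2°| = 1.4344 m/s.

1.43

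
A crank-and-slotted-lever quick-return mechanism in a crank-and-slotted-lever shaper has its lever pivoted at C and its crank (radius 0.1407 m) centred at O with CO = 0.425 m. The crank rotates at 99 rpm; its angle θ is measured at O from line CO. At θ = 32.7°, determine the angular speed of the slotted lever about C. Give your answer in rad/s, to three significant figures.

2.41

ω = 10.37 rad/s (from 99 rpm).
Crank pin A relative to C: A = (d + r cosθ, r sinθ); lever angle φ = atan2(r sinθ, d + r cosθ).
Differentiating tanφ: φ̇ = rω(d cosθ + r)/(d² + r² + 2dr cosθ).
d² + r² + 2dr cosθ = |CA|² = 0.301062 m²;  d cosθ + r = +0.49834 m.
|ω_lever| = |0.1407·10.37·+0.49834| / 0.301062 = 2.4145 rad/s.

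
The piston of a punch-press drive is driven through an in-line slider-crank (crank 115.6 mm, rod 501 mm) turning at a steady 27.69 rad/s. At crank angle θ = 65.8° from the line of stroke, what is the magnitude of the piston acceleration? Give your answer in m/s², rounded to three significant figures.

ω = 27.69 rad/s
x(θ) = r cosθ + √(L² − r² sin²θ); with ω constant, a = ω²·d²x/dθ².
d²x/dθ² = −r cosθ − r²(cos2θ)/√u − r⁴ sin²2θ/(4u^{3/2}),  u = L² − r² sin²θ = 0.239883 m².
Substituting r = 0.1156 m, L = 0.501 m, θ = 65.8°: d²x/dθ² = -0.029485 m.
a = ω²·d²x/dθ² = (27.69)²·(-0.029485) = -22.607 m/s²;  |a| = 22.607 m/s².

22.6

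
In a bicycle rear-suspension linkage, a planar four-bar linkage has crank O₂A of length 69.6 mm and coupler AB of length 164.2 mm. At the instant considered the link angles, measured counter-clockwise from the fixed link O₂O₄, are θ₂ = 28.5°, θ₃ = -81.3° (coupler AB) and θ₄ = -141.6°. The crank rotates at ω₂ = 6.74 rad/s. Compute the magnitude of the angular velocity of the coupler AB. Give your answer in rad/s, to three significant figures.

0.565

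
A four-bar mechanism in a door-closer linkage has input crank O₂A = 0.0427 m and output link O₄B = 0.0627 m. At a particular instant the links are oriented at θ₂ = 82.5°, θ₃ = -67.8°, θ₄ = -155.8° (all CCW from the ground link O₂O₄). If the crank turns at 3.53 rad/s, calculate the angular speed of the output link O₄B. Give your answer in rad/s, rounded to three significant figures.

1.19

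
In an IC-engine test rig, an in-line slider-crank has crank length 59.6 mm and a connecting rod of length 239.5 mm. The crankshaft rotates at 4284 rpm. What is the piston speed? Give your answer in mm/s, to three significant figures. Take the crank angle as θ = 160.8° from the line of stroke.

6720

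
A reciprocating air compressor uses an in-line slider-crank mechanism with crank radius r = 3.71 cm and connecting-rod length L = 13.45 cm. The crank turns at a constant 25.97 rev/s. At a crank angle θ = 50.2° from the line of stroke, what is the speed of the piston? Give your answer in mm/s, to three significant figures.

5490

ω = 2π·26 = 163.2 rad/s
For an in-line slider-crank, x = r cosθ + √(L² − r² sin²θ), so v = −rω sinθ·[1 + r cosθ/√(L² − r² sin²θ)].
With r = 0.0371 m, L = 0.1345 m, θ = 50.2°: √(L² − r² sin²θ) = 0.13145 m.
v = −0.0371·163.2·0.76828·[1 + 0.0371·0.64011/0.13145] = -5.4913 m/s.
|v| = 5.4913 m/s = 5491.3 mm/s.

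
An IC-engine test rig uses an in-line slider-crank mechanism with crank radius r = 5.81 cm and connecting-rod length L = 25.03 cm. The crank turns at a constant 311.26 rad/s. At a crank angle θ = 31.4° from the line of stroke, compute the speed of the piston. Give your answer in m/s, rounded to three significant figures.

ω = 311.3 rad/s
For an in-line slider-crank, x = r cosθ + √(L² − r² sin²θ), so v = −rω sinθ·[1 + r cosθ/√(L² − r² sin²θ)].
With r = 0.0581 m, L = 0.2503 m, θ = 31.4°: √(L² − r² sin²θ) = 0.24846 m.
v = −0.0581·311.3·0.52101·[1 + 0.0581·0.85355/0.24846] = -11.303 m/s.
|v| = 11.303 m/s.

11.3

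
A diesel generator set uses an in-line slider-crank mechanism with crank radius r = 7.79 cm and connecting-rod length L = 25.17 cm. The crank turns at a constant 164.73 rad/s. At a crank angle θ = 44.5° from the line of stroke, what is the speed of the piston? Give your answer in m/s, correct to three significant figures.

11.0

ω = 164.7 rad/s
For an in-line slider-crank, x = r cosθ + √(L² − r² sin²θ), so v = −rω sinθ·[1 + r cosθ/√(L² − r² sin²θ)].
With r = 0.0779 m, L = 0.2517 m, θ = 44.5°: √(L² − r² sin²θ) = 0.24571 m.
v = −0.0779·164.7·0.70091·[1 + 0.0779·0.71325/0.24571] = -11.028 m/s.
|v| = 11.028 m/s.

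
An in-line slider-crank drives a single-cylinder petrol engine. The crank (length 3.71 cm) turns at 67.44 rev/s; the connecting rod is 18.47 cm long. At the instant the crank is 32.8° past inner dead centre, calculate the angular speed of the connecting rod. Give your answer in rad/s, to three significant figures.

ω = 423.7 rad/s (converted from 67.44 rev/s).
The rod makes angle φ with the slider axis where L sinφ = r sinθ; differentiating, L cosφ·φ̇ = r ω cosθ.
L cosφ = √(L² − r² sin²θ) = 0.1836 m.
|ω_rod| = r ω |cosθ| / √(L² − r² sin²θ) = 0.0371·423.7·0.84057/0.1836 = 71.972 rad/s.

72.0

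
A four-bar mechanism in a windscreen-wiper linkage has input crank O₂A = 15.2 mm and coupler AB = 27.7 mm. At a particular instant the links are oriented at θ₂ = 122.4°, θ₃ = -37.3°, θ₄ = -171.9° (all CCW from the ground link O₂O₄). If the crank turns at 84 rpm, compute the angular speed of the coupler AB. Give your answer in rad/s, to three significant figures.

6.18

ω₂ = 8.796 rad/s (from 84 rpm).
Differentiating the loop-closure r₂e^{iθ₂}+r₃e^{iθ₃}=r₁+r₄e^{iθ₄} gives r₂ω₂e^{iθ₂}+r₃ω₃e^{iθ₃}=r₄ω₄e^{iθ₄}.
Eliminating the other unknown: ω₃ = r₂ω₂ sin(θ₄−θ₂) / [r₃ sin(θ₃−θ₄)].
Numerator sine = +0.91140; denominator sine = +0.71203.
Result = 0.0152·8.796·(+0.91140) / (0.0277·(+0.71203)) = +6.1785 rad/s; magnitude 6.1785 rad/s.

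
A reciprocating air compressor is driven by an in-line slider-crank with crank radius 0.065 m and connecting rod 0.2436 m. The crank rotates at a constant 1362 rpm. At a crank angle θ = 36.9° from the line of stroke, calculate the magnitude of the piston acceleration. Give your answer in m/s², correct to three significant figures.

1160

ω = 2π·1362/60 = 142.6 rad/s
x(θ) = r cosθ + √(L² − r² sin²θ); with ω constant, a = ω²·d²x/dθ².
d²x/dθ² = −r cosθ − r²(cos2θ)/√u − r⁴ sin²2θ/(4u^{3/2}),  u = L² − r² sin²θ = 0.0578178 m².
Substituting r = 0.065 m, L = 0.2436 m, θ = 36.9°: d²x/dθ² = -0.057178 m.
a = ω²·d²x/dθ² = (142.6)²·(-0.057178) = -1163.2 m/s²;  |a| = 1163.2 m/s².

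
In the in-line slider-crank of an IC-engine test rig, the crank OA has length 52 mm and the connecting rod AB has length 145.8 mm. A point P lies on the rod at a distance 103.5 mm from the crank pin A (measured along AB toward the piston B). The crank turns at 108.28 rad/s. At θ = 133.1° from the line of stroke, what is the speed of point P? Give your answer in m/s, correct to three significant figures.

3.55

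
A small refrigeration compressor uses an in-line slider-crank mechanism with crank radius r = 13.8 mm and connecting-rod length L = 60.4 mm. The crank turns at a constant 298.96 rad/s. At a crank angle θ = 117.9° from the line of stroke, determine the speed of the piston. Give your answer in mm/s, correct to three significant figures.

3250

ω = 299 rad/s
For an in-line slider-crank, x = r cosθ + √(L² − r² sin²θ), so v = −rω sinθ·[1 + r cosθ/√(L² − r² sin²θ)].
With r = 0.0138 m, L = 0.0604 m, θ = 117.9°: √(L² − r² sin²θ) = 0.059156 m.
v = −0.0138·299·0.88377·[1 + 0.0138·-0.46793/0.059156] = -3.2481 m/s.
|v| = 3.2481 m/s = 3248.1 mm/s.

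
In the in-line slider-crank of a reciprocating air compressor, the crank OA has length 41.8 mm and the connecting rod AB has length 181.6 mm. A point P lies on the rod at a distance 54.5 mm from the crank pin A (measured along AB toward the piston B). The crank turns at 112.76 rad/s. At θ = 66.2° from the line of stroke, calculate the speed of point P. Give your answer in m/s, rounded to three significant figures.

ω = 112.8 rad/s.  Crank-pin speed |V_A| = rω = 4.7134 m/s, perpendicular to OA.
Rod angle: sinφ = −(r/L) sinθ ⇒ φ = -12.158°; ω_rod = −rω cosθ/√(L²−r²sin²θ) = -10.714 rad/s.
V_P = V_A + ω_rod × AP, with AP = 0.0545 m along the rod.
Components: V_Px = −rω sinθ − a·ω_rod·sinφ = -4.4355 m/s;  V_Py = rω cosθ + a·ω_rod·cosφ = +1.3312 m/s.
|V_P| = √(V_Px² + V_Py²) = 4.631 m/s.

4.63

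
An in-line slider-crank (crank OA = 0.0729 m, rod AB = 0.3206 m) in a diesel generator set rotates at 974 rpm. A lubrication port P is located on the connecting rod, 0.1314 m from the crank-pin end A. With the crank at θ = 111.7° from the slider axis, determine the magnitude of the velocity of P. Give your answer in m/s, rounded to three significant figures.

6.86

ω = 102 rad/s.  Crank-pin speed |V_A| = rω = 7.4356 m/s, perpendicular to OA.
Rod angle: sinφ = −(r/L) sinθ ⇒ φ = -12.197°; ω_rod = −rω cosθ/√(L²−r²sin²θ) = +8.7735 rad/s.
V_P = V_A + ω_rod × AP, with AP = 0.1314 m along the rod.
Components: V_Px = −rω sinθ − a·ω_rod·sinφ = -6.6651 m/s;  V_Py = rω cosθ + a·ω_rod·cosφ = -1.6225 m/s.
|V_P| = √(V_Px² + V_Py²) = 6.8597 m/s.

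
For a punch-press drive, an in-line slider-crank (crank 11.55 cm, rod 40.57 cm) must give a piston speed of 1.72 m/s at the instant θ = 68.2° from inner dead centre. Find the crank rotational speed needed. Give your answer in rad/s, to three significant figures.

14.5

For an in-line slider-crank, |v_piston| = rω|sinθ|·[1 + r cosθ/√(L² − r² sin²θ)].
With r = 0.1155 m, L = 0.4057 m, θ = 68.2°: the bracketed kinematic factor |dx/dθ| = 0.119 m.
ω = v/|dx/dθ| = 1.72/0.119 = 14.454 rad/s.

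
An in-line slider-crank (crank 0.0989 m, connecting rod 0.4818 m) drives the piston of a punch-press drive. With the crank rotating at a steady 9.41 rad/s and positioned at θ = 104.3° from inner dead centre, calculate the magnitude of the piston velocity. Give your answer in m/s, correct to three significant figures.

ω = 9.41 rad/s
For an in-line slider-crank, x = r cosθ + √(L² − r² sin²θ), so v = −rω sinθ·[1 + r cosθ/√(L² − r² sin²θ)].
With r = 0.0989 m, L = 0.4818 m, θ = 104.3°: √(L² − r² sin²θ) = 0.47217 m.
v = −0.0989·9.41·0.96902·[1 + 0.0989·-0.24700/0.47217] = -0.85516 m/s.
|v| = 0.85516 m/s.

0.855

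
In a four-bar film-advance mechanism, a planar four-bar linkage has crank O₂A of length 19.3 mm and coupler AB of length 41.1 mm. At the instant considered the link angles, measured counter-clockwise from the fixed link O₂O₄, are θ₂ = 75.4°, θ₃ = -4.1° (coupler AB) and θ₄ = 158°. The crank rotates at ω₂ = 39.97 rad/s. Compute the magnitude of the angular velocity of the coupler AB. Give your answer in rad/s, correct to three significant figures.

60.6

ω₂ = 39.97 rad/s
Differentiating the loop-closure r₂e^{iθ₂}+r₃e^{iθ₃}=r₁+r₄e^{iθ₄} gives r₂ω₂e^{iθ₂}+r₃ω₃e^{iθ₃}=r₄ω₄e^{iθ₄}.
Eliminating the other unknown: ω₃ = r₂ω₂ sin(θ₄−θ₂) / [r₃ sin(θ₃−θ₄)].
Numerator sine = +0.99167; denominator sine = -0.30736.
Result = 0.0193·39.97·(+0.99167) / (0.0411·(-0.30736)) = -60.558 rad/s; magnitude 60.558 rad/s.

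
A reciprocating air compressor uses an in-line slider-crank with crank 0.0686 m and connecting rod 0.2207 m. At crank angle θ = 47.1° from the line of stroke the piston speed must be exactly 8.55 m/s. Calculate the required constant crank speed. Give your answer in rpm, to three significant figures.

1330

For an in-line slider-crank, |v_piston| = rω|sinθ|·[1 + r cosθ/√(L² − r² sin²θ)].
With r = 0.0686 m, L = 0.2207 m, θ = 47.1°: the bracketed kinematic factor |dx/dθ| = 0.061172 m.
ω = v/|dx/dθ| = 8.55/0.061172 = 139.77 rad/s.
N = 60ω/(2π) = 1334.7 rpm.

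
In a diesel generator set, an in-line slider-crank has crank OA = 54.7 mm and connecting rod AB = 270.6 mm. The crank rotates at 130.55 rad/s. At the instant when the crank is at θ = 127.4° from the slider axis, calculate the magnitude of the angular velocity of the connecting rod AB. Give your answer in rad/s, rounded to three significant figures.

16.2

ω = 130.6 rad/s
The rod makes angle φ with the slider axis where L sinφ = r sinθ; differentiating, L cosφ·φ̇ = r ω cosθ.
L cosφ = √(L² − r² sin²θ) = 0.26709 m.
|ω_rod| = r ω |cosθ| / √(L² − r² sin²θ) = 0.0547·130.6·0.60738/0.26709 = 16.239 rad/s.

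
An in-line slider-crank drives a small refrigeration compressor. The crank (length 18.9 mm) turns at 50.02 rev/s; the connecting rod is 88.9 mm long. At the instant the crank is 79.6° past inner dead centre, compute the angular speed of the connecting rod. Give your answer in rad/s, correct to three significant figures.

12.3

ω = 314.3 rad/s (converted from 50.02 rev/s).
The rod makes angle φ with the slider axis where L sinφ = r sinθ; differentiating, L cosφ·φ̇ = r ω cosθ.
L cosφ = √(L² − r² sin²θ) = 0.086935 m.
|ω_rod| = r ω |cosθ| / √(L² − r² sin²θ) = 0.0189·314.3·0.18052/0.086935 = 12.334 rad/s.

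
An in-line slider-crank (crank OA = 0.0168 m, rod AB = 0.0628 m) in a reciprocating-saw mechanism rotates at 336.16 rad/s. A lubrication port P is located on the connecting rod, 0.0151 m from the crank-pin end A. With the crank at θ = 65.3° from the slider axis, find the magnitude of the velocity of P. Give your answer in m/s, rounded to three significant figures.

5.57

ω = 336.2 rad/s.  Crank-pin speed |V_A| = rω = 5.6475 m/s, perpendicular to OA.
Rod angle: sinφ = −(r/L) sinθ ⇒ φ = -14.066°; ω_rod = −rω cosθ/√(L²−r²sin²θ) = -38.74 rad/s.
V_P = V_A + ω_rod × AP, with AP = 0.0151 m along the rod.
Components: V_Px = −rω sinθ − a·ω_rod·sinφ = -5.273 m/s;  V_Py = rω cosθ + a·ω_rod·cosφ = +1.7925 m/s.
|V_P| = √(V_Px² + V_Py²) = 5.5693 m/s.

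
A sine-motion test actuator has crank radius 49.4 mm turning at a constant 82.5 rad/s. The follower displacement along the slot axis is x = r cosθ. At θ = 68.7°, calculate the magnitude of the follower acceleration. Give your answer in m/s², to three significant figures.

122

ω = 82.5 rad/s
x = r cosθ ⇒ ẍ = −rω² cosθ (ω constant).
|a| = rω²|cosθ| = 0.0494·(82.5)²·|cos 68.7°| = 122.14 m/s².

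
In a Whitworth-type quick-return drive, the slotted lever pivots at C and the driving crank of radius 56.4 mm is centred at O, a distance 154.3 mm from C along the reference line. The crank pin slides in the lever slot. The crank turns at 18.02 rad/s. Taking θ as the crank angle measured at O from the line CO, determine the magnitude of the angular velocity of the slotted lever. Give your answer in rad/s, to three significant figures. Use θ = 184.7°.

ω = 18.02 rad/s
Crank pin A relative to C: A = (d + r cosθ, r sinθ); lever angle φ = atan2(r sinθ, d + r cosθ).
Differentiating tanφ: φ̇ = rω(d cosθ + r)/(d² + r² + 2dr cosθ).
d² + r² + 2dr cosθ = |CA|² = 0.00964294 m²;  d cosθ + r = -0.097381 m.
|ω_lever| = |0.0564·18.02·-0.097381| / 0.00964294 = 10.264 rad/s.

10.3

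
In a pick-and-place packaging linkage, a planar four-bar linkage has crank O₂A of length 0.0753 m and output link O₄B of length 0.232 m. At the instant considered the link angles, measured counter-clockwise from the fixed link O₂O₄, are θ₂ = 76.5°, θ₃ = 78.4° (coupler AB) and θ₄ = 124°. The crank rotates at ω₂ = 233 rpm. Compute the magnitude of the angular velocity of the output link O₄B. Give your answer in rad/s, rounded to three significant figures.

0.367

ω₂ = 24.4 rad/s (from 233 rpm).
Differentiating the loop-closure r₂e^{iθ₂}+r₃e^{iθ₃}=r₁+r₄e^{iθ₄} gives r₂ω₂e^{iθ₂}+r₃ω₃e^{iθ₃}=r₄ω₄e^{iθ₄}.
Eliminating the other unknown: ω₄ = r₂ω₂ sin(θ₂−θ₃) / [r₄ sin(θ₄−θ₃)].
Numerator sine = -0.03316; denominator sine = +0.71447.
Result = 0.0753·24.4·(-0.03316) / (0.232·(+0.71447)) = -0.3675 rad/s; magnitude 0.3675 rad/s.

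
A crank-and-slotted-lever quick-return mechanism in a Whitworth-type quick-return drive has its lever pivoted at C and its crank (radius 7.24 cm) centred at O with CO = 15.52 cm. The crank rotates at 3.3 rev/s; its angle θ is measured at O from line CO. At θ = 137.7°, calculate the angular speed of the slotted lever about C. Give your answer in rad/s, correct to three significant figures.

ω = 20.73 rad/s (from 3.3 rev/s).
Crank pin A relative to C: A = (d + r cosθ, r sinθ); lever angle φ = atan2(r sinθ, d + r cosθ).
Differentiating tanφ: φ̇ = rω(d cosθ + r)/(d² + r² + 2dr cosθ).
d² + r² + 2dr cosθ = |CA|² = 0.0127071 m²;  d cosθ + r = -0.042391 m.
|ω_lever| = |0.0724·20.73·-0.042391| / 0.0127071 = 5.0079 rad/s.

5.01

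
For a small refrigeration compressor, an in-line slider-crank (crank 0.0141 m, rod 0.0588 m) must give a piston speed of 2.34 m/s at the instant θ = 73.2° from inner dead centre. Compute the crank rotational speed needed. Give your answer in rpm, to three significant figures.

For an in-line slider-crank, |v_piston| = rω|sinθ|·[1 + r cosθ/√(L² − r² sin²θ)].
With r = 0.0141 m, L = 0.0588 m, θ = 73.2°: the bracketed kinematic factor |dx/dθ| = 0.014459 m.
ω = v/|dx/dθ| = 2.34/0.014459 = 161.83 rad/s.
N = 60ω/(2π) = 1545.4 rpm.

1550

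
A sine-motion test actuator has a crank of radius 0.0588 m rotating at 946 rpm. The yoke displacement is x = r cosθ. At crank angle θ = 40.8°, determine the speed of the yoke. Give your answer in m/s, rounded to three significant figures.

3.81

ω = 99.06 rad/s (from 946 rpm).
x = r cosθ ⇒ ẋ = −rω sinθ.
|v| = rω|sinθ| = 0.0588·99.06·|sin 40.8°| = 3.8062 m/s.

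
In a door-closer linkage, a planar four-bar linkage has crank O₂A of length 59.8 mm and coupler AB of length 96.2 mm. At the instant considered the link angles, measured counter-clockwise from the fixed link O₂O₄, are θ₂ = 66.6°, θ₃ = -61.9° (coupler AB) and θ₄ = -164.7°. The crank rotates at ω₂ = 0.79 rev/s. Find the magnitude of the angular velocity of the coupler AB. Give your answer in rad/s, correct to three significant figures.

ω₂ = 4.964 rad/s (from 0.79 rev/s).
Differentiating the loop-closure r₂e^{iθ₂}+r₃e^{iθ₃}=r₁+r₄e^{iθ₄} gives r₂ω₂e^{iθ₂}+r₃ω₃e^{iθ₃}=r₄ω₄e^{iθ₄}.
Eliminating the other unknown: ω₃ = r₂ω₂ sin(θ₄−θ₂) / [r₃ sin(θ₃−θ₄)].
Numerator sine = +0.78043; denominator sine = +0.97515.
Result = 0.0598·4.964·(+0.78043) / (0.0962·(+0.97515)) = +2.4694 rad/s; magnitude 2.4694 rad/s.

2.47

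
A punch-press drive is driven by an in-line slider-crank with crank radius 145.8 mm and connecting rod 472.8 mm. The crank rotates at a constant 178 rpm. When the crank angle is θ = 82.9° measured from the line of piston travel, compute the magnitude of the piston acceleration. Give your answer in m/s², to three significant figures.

ω = 2π·178/60 = 18.64 rad/s
x(θ) = r cosθ + √(L² − r² sin²θ); with ω constant, a = ω²·d²x/dθ².
d²x/dθ² = −r cosθ − r²(cos2θ)/√u − r⁴ sin²2θ/(4u^{3/2}),  u = L² − r² sin²θ = 0.202607 m².
Substituting r = 0.1458 m, L = 0.4728 m, θ = 82.9°: d²x/dθ² = +0.027688 m.
a = ω²·d²x/dθ² = (18.64)²·(+0.027688) = +9.6203 m/s²;  |a| = 9.6203 m/s².

9.62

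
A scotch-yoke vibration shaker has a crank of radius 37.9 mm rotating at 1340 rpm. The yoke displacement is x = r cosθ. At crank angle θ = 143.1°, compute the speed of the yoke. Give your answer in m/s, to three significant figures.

3.19

ω = 140.3 rad/s (from 1340 rpm).
x = r cosθ ⇒ ẋ = −rω sinθ.
|v| = rω|sinθ| = 0.0379·140.3·|sin 143.1°| = 3.1932 m/s.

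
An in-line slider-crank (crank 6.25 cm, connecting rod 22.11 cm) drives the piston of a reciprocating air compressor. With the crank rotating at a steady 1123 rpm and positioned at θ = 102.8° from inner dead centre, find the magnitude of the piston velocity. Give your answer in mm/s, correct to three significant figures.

6700

ω = 2π·1123/60 = 117.6 rad/s
For an in-line slider-crank, x = r cosθ + √(L² − r² sin²θ), so v = −rω sinθ·[1 + r cosθ/√(L² − r² sin²θ)].
With r = 0.0625 m, L = 0.2211 m, θ = 102.8°: √(L² − r² sin²θ) = 0.21253 m.
v = −0.0625·117.6·0.97515·[1 + 0.0625·-0.22155/0.21253] = -6.7004 m/s.
|v| = 6.7004 m/s = 6700.4 mm/s.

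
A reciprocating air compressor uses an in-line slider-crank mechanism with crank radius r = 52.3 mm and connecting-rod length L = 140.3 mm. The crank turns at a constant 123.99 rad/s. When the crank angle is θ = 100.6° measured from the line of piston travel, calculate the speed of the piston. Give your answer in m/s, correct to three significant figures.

ω = 124 rad/s
For an in-line slider-crank, x = r cosθ + √(L² − r² sin²θ), so v = −rω sinθ·[1 + r cosθ/√(L² − r² sin²θ)].
With r = 0.0523 m, L = 0.1403 m, θ = 100.6°: √(L² − r² sin²θ) = 0.13054 m.
v = −0.0523·124·0.98294·[1 + 0.0523·-0.18395/0.13054] = -5.9043 m/s.
|v| = 5.9043 m/s.

5.90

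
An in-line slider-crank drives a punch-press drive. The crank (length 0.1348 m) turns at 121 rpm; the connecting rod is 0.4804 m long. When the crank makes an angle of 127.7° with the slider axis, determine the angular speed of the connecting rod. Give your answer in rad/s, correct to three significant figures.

2.23

ω = 12.67 rad/s (converted from 121 rpm).
The rod makes angle φ with the slider axis where L sinφ = r sinθ; differentiating, L cosφ·φ̇ = r ω cosθ.
L cosφ = √(L² − r² sin²θ) = 0.46841 m.
|ω_rod| = r ω |cosθ| / √(L² − r² sin²θ) = 0.1348·12.67·0.61153/0.46841 = 2.2299 rad/s.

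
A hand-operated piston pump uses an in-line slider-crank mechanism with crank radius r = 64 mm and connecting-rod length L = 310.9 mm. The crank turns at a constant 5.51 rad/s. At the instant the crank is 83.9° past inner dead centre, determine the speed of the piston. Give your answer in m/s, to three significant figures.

ω = 5.51 rad/s
For an in-line slider-crank, x = r cosθ + √(L² − r² sin²θ), so v = −rω sinθ·[1 + r cosθ/√(L² − r² sin²θ)].
With r = 0.064 m, L = 0.3109 m, θ = 83.9°: √(L² − r² sin²θ) = 0.30432 m.
v = −0.064·5.51·0.99434·[1 + 0.064·0.10626/0.30432] = -0.35848 m/s.
|v| = 0.35848 m/s.

0.358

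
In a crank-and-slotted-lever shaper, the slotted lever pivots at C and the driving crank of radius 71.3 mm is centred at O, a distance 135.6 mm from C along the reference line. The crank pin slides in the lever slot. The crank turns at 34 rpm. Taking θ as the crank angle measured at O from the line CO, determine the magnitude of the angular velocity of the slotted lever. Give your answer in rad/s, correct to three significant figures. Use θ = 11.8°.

1.22

ω = 3.56 rad/s (from 34 rpm).
Crank pin A relative to C: A = (d + r cosθ, r sinθ); lever angle φ = atan2(r sinθ, d + r cosθ).
Differentiating tanφ: φ̇ = rω(d cosθ + r)/(d² + r² + 2dr cosθ).
d² + r² + 2dr cosθ = |CA|² = 0.042399 m²;  d cosθ + r = +0.20403 m.
|ω_lever| = |0.0713·3.56·+0.20403| / 0.042399 = 1.2216 rad/s.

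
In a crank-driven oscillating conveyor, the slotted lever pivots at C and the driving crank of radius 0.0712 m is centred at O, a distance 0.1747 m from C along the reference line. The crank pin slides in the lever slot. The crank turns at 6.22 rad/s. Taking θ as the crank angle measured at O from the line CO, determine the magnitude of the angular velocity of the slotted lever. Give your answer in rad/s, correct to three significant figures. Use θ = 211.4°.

2.40

ω = 6.22 rad/s
Crank pin A relative to C: A = (d + r cosθ, r sinθ); lever angle φ = atan2(r sinθ, d + r cosθ).
Differentiating tanφ: φ̇ = rω(d cosθ + r)/(d² + r² + 2dr cosθ).
d² + r² + 2dr cosθ = |CA|² = 0.0143555 m²;  d cosθ + r = -0.077915 m.
|ω_lever| = |0.0712·6.22·-0.077915| / 0.0143555 = 2.4037 rad/s.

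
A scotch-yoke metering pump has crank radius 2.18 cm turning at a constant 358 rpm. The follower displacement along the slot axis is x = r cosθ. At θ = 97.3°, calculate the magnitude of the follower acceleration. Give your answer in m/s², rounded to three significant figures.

3.89

ω = 37.49 rad/s (from 358 rpm).
x = r cosθ ⇒ ẍ = −rω² cosθ (ω constant).
|a| = rω²|cosθ| = 0.0218·(37.49)²·|cos 97.3°| = 3.8932 m/s².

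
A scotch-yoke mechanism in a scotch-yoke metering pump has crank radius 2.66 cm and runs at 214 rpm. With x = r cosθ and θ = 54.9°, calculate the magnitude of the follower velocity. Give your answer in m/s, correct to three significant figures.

ω = 22.41 rad/s (from 214 rpm).
x = r cosθ ⇒ ẋ = −rω sinθ.
|v| = rω|sinθ| = 0.0266·22.41·|sin 54.9°| = 0.4877 m/s.

0.488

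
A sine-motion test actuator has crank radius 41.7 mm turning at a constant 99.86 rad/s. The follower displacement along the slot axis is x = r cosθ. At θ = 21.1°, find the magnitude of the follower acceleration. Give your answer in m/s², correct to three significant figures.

388

ω = 99.86 rad/s
x = r cosθ ⇒ ẍ = −rω² cosθ (ω constant).
|a| = rω²|cosθ| = 0.0417·(99.86)²·|cos 21.1°| = 387.95 m/s².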